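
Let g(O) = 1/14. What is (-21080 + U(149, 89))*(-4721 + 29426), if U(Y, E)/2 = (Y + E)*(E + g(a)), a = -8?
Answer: 526661190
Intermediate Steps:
g(O) = 1/14
U(Y, E) = 2*(1/14 + E)*(E + Y) (U(Y, E) = 2*((Y + E)*(E + 1/14)) = 2*((E + Y)*(1/14 + E)) = 2*((1/14 + E)*(E + Y)) = 2*(1/14 + E)*(E + Y))
(-21080 + U(149, 89))*(-4721 + 29426) = (-21080 + (2*89**2 + (1/7)*89 + (1/7)*149 + 2*89*149))*(-4721 + 29426) = (-21080 + (2*7921 + 89/7 + 149/7 + 26522))*24705 = (-21080 + (15842 + 89/7 + 149/7 + 26522))*24705 = (-21080 + 42398)*24705 = 21318*24705 = 526661190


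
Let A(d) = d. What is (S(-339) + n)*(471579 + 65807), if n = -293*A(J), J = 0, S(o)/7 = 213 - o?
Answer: 2076459504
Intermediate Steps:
S(o) = 1491 - 7*o (S(o) = 7*(213 - o) = 1491 - 7*o)
n = 0 (n = -293*0 = 0)
(S(-339) + n)*(471579 + 65807) = ((1491 - 7*(-339)) + 0)*(471579 + 65807) = ((1491 + 2373) + 0)*537386 = (3864 + 0)*537386 = 3864*537386 = 2076459504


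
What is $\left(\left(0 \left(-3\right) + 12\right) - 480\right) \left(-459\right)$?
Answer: $214812$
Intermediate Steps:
$\left(\left(0 \left(-3\right) + 12\right) - 480\right) \left(-459\right) = \left(\left(0 + 12\right) - 480\right) \left(-459\right) = \left(12 - 480\right) \left(-459\right) = \left(-468\right) \left(-459\right) = 214812$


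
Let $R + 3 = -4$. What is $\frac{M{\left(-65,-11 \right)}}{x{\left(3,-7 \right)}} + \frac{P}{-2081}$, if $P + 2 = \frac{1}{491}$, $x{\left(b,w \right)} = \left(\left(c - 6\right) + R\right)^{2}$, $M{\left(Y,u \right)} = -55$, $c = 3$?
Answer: $- \frac{11219861}{20435420} \approx -0.54904$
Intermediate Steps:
$R = -7$ ($R = -3 - 4 = -7$)
$x{\left(b,w \right)} = 100$ ($x{\left(b,w \right)} = \left(\left(3 - 6\right) - 7\right)^{2} = \left(-3 - 7\right)^{2} = \left(-10\right)^{2} = 100$)
$P = - \frac{981}{491}$ ($P = -2 + \frac{1}{491} = - \frac{981}{491} \approx -1.998$)
$\frac{M{\left(-65,-11 \right)}}{x{\left(3,-7 \right)}} + \frac{P}{-2081} = - \frac{55}{100} - \frac{981}{491 \left(-2081\right)} = \left(-55\right) \frac{1}{100} - - \frac{981}{1021771} = - \frac{11}{20} + \frac{981}{1021771} = - \frac{11219861}{20435420}$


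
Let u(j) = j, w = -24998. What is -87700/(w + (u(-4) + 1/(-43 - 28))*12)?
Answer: 3113350/889139 ≈ 3.5015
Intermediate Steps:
-87700/(w + (u(-4) + 1/(-43 - 28))*12) = -87700/(-24998 + (-4 + 1/(-43 - 28))*12) = -87700/(-24998 + (-4 + 1/(-71))*12) = -87700/(-24998 + (-4 - 1/71)*12) = -87700/(-24998 - 285/71*12) = -87700/(-24998 - 3420/71) = -87700/(-1778278/71) = -87700*(-71/1778278) = 3113350/889139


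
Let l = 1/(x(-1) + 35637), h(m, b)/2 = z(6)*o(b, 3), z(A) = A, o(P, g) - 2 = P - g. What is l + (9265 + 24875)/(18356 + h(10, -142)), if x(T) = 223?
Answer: 15303463/7458880 ≈ 2.0517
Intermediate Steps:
o(P, g) = 2 + P - g (o(P, g) = 2 + (P - g) = 2 + P - g)
h(m, b) = -12 + 12*b (h(m, b) = 2*(6*(2 + b - 1*3)) = 2*(6*(2 + b - 3)) = 2*(6*(-1 + b)) = 2*(-6 + 6*b) = -12 + 12*b)
l = 1/35860 (l = 1/(223 + 35637) = 1/35860 ≈ 2.7886e-5)
l + (9265 + 24875)/(18356 + h(10, -142)) = 1/35860 + (9265 + 24875)/(18356 + (-12 + 12*(-142))) = 1/35860 + 34140/(18356 + (-12 - 1704)) = 1/35860 + 34140/(18356 - 1716) = 1/35860 + 34140/16640 = 1/35860 + 34140*(1/16640) = 1/35860 + 1707/832 = 15303463/7458880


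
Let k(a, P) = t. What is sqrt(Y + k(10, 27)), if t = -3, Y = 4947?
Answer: 4*sqrt(309) ≈ 70.314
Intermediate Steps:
k(a, P) = -3
sqrt(Y + k(10, 27)) = sqrt(4947 - 3) = sqrt(4944) = 4*sqrt(309)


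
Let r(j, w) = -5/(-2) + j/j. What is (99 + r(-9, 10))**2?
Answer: 42025/4 ≈ 10506.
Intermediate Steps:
r(j, w) = 7/2 (r(j, w) = -5*(-1/2) + 1 = 5/2 + 1 = 7/2)
(99 + r(-9, 10))**2 = (99 + 7/2)**2 = (205/2)**2 = 42025/4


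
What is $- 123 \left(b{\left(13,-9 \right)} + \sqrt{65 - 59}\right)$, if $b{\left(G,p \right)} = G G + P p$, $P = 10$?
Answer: $-9717 - 123 \sqrt{6} \approx -10018.0$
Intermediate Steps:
$b{\left(G,p \right)} = G^{2} + 10 p$ ($b{\left(G,p \right)} = G G + 10 p = G^{2} + 10 p$)
$- 123 \left(b{\left(13,-9 \right)} + \sqrt{65 - 59}\right) = - 123 \left(\left(13^{2} + 10 \left(-9\right)\right) + \sqrt{65 - 59}\right) = - 123 \left(\left(169 - 90\right) + \sqrt{6}\right) = - 123 \left(79 + \sqrt{6}\right) = -9717 - 123 \sqrt{6}$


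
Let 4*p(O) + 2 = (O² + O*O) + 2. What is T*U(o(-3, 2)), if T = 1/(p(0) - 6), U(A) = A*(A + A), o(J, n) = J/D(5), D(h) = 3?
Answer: -⅓ ≈ -0.33333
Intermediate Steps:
p(O) = O²/2 (p(O) = -½ + ((O² + O*O) + 2)/4 = -½ + ((O² + O²) + 2)/4 = -½ + (2*O² + 2)/4 = -½ + (2 + 2*O²)/4 = -½ + (½ + O²/2) = O²/2)
o(J, n) = J/3
U(A) = 2*A² (U(A) = A*(2*A) = 2*A²)
T = -⅙ (T = 1/((½)*0² - 6) = 1/((½)*0 - 6) = 1/(0 - 6) = 1/(-6) = -⅙ ≈ -0.16667)
T*U(o(-3, 2)) = -((⅓)*(-3))²/3 = -(-1)²/3 = -1/3 = -⅙*2 = -⅓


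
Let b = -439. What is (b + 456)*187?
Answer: 3179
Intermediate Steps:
(b + 456)*187 = (-439 + 456)*187 = 17*187 = 3179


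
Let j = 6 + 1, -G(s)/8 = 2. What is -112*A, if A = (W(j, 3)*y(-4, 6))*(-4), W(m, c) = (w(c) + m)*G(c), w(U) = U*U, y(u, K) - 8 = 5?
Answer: -1490944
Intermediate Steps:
G(s) = -16 (G(s) = -8*2 = -16)
y(u, K) = 13 (y(u, K) = 8 + 5 = 13)
j = 7
w(U) = U²
W(m, c) = -16*m - 16*c² (W(m, c) = (c² + m)*(-16) = (m + c²)*(-16) = -16*m - 16*c²)
A = 13312 (A = ((-16*7 - 16*3²)*13)*(-4) = ((-112 - 16*9)*13)*(-4) = ((-112 - 144)*13)*(-4) = -256*13*(-4) = -3328*(-4) = 13312)
-112*A = -112*13312 = -1490944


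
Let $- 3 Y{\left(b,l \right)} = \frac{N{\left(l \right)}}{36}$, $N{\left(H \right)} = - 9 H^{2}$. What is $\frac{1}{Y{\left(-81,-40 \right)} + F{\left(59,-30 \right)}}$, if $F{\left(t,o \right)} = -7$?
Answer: $\frac{3}{379} \approx 0.0079156$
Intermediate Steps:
$Y{\left(b,l \right)} = \frac{l^{2}}{12}$ ($Y{\left(b,l \right)} = - \frac{- 9 l^{2} \cdot \frac{1}{36}}{3} = - \frac{\left(- \frac{1}{4}\right) l^{2}}{3} = \frac{l^{2}}{12}$)
$\frac{1}{Y{\left(-81,-40 \right)} + F{\left(59,-30 \right)}} = \frac{1}{\frac{\left(-40\right)^{2}}{12} - 7} = \frac{1}{\frac{1}{12} \cdot 1600 - 7} = \frac{1}{\frac{400}{3} - 7} = \frac{1}{\frac{379}{3}} = \frac{3}{379}$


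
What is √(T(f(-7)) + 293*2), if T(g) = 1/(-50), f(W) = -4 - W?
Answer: √58598/10 ≈ 24.207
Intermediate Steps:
T(g) = -1/50
√(T(f(-7)) + 293*2) = √(-1/50 + 293*2) = √(-1/50 + 586) = √(29299/50) = √58598/10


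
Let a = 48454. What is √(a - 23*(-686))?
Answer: 2*√16058 ≈ 253.44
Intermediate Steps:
√(a - 23*(-686)) = √(48454 - 23*(-686)) = √(48454 + 15778) = √64232 = 2*√16058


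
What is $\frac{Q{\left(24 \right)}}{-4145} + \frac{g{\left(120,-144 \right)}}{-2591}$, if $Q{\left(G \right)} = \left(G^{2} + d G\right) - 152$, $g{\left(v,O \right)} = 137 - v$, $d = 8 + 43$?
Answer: $- \frac{4340433}{10739695} \approx -0.40415$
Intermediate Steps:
$d = 51$
$Q{\left(G \right)} = -152 + G^{2} + 51 G$ ($Q{\left(G \right)} = \left(G^{2} + 51 G\right) - 152 = -152 + G^{2} + 51 G$)
$\frac{Q{\left(24 \right)}}{-4145} + \frac{g{\left(120,-144 \right)}}{-2591} = \frac{-152 + 24^{2} + 51 \cdot 24}{-4145} + \frac{137 - 120}{-2591} = \left(-152 + 576 + 1224\right) \left(- \frac{1}{4145}\right) + \left(137 - 120\right) \left(- \frac{1}{2591}\right) = 1648 \left(- \frac{1}{4145}\right) + 17 \left(- \frac{1}{2591}\right) = - \frac{1648}{4145} - \frac{17}{2591} = - \frac{4340433}{10739695}$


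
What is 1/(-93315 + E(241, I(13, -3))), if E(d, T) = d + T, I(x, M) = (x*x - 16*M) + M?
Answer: -1/92860 ≈ -1.0769e-5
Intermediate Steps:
I(x, M) = x² - 15*M (I(x, M) = (x² - 16*M) + M = x² - 15*M)
E(d, T) = T + d
1/(-93315 + E(241, I(13, -3))) = 1/(-93315 + ((13² - 15*(-3)) + 241)) = 1/(-93315 + ((169 + 45) + 241)) = 1/(-93315 + (214 + 241)) = 1/(-93315 + 455) = 1/(-92860) = -1/92860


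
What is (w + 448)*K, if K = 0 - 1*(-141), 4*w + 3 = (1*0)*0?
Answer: 252249/4 ≈ 63062.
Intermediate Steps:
w = -3/4 (w = -3/4 + ((1*0)*0)/4 = -3/4 + (0*0)/4 = -3/4 + (1/4)*0 = -3/4 + 0 = -3/4 ≈ -0.75000)
K = 141 (K = 0 + 141 = 141)
(w + 448)*K = (-3/4 + 448)*141 = (1789/4)*141 = 252249/4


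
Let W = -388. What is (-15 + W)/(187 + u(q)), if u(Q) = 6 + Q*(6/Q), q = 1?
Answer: -403/199 ≈ -2.0251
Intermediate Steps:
u(Q) = 12 (u(Q) = 6 + 6 = 12)
(-15 + W)/(187 + u(q)) = (-15 - 388)/(187 + 12) = -403/199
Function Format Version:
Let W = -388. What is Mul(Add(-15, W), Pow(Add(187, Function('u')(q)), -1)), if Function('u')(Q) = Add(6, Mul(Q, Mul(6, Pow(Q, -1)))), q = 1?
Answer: Rational(-403, 199) ≈ -2.0251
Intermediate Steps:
Function('u')(Q) = 12 (Function('u')(Q) = Add(6, 6) = 12)
Mul(Add(-15, W), Pow(Add(187, Function('u')(q)), -1)) = Mul(Add(-15, -388), Pow(Add(187, 12), -1)) = Mul(-403, Pow(199, -1)) = Mul(-403, Rational(1, 199)) = Rational(-403, 199)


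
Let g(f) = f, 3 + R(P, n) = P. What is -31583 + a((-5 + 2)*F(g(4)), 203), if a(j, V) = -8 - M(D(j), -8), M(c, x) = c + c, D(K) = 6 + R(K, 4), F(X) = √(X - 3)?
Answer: -31591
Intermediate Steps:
R(P, n) = -3 + P
F(X) = √(-3 + X)
D(K) = 3 + K (D(K) = 6 + (-3 + K) = 3 + K)
M(c, x) = 2*c
a(j, V) = -14 - 2*j (a(j, V) = -8 - 2*(3 + j) = -8 - (6 + 2*j) = -8 + (-6 - 2*j) = -14 - 2*j)
-31583 + a((-5 + 2)*F(g(4)), 203) = -31583 + (-14 - 2*(-5 + 2)*√(-3 + 4)) = -31583 + (-14 - (-6)*√1) = -31583 + (-14 - (-6)) = -31583 + (-14 - 2*(-3)) = -31583 + (-14 + 6) = -31583 - 8 = -31591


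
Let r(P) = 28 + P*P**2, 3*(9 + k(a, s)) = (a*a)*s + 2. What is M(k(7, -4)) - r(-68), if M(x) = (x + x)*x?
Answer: 2927318/9 ≈ 3.2526e+5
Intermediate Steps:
k(a, s) = -25/3 + s*a**2/3 (k(a, s) = -9 + ((a*a)*s + 2)/3 = -9 + (a**2*s + 2)/3 = -9 + (s*a**2 + 2)/3 = -9 + (2 + s*a**2)/3 = -9 + (2/3 + s*a**2/3) = -25/3 + s*a**2/3)
M(x) = 2*x**2 (M(x) = (2*x)*x = 2*x**2)
r(P) = 28 + P**3
M(k(7, -4)) - r(-68) = 2*(-25/3 + (1/3)*(-4)*7**2)**2 - (28 + (-68)**3) = 2*(-25/3 + (1/3)*(-4)*49)**2 - (28 - 314432) = 2*(-25/3 - 196/3)**2 - 1*(-314404) = 2*(-221/3)**2 + 314404 = 2*(48841/9) + 314404 = 97682/9 + 314404 = 2927318/9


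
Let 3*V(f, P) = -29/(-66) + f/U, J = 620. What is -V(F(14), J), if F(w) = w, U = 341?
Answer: -983/6138 ≈ -0.16015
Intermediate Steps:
V(f, P) = 29/198 + f/1023 (V(f, P) = (-29/(-66) + f/341)/3 = (-29*(-1/66) + f*(1/341))/3 = (29/66 + f/341)/3 = 29/198 + f/1023)
-V(F(14), J) = -(29/198 + (1/1023)*14) = -(29/198 + 14/1023) = -1*983/6138 = -983/6138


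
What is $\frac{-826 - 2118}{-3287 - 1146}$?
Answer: $\frac{2944}{4433} \approx 0.66411$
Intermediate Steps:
$\frac{-826 - 2118}{-3287 - 1146} = - \frac{2944}{-4433} = \left(-2944\right) \left(- \frac{1}{4433}\right) = \frac{2944}{4433}$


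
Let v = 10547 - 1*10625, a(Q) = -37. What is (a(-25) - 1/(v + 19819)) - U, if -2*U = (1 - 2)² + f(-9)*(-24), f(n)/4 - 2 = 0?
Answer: -5231367/39482 ≈ -132.50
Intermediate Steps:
f(n) = 8 (f(n) = 8 + 4*0 = 8 + 0 = 8)
v = -78 (v = 10547 - 10625 = -78)
U = 191/2 (U = -((1 - 2)² + 8*(-24))/2 = -((-1)² - 192)/2 = -(1 - 192)/2 = -½*(-191) = 191/2 ≈ 95.500)
(a(-25) - 1/(v + 19819)) - U = (-37 - 1/(-78 + 19819)) - 1*191/2 = (-37 - 1/19741) - 191/2 = -730418/19741 - 191/2 = -5231367/39482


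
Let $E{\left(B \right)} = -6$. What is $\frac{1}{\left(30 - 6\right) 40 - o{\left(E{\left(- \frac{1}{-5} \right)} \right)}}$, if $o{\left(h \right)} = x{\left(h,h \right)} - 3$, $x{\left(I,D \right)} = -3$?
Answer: $\frac{1}{966} \approx 0.0010352$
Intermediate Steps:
$o{\left(h \right)} = -6$ ($o{\left(h \right)} = -3 - 3 = -6$)
$\frac{1}{\left(30 - 6\right) 40 - o{\left(E{\left(- \frac{1}{-5} \right)} \right)}} = \frac{1}{\left(30 - 6\right) 40 - -6} = \frac{1}{24 \cdot 40 + 6} = \frac{1}{960 + 6} = \frac{1}{966}$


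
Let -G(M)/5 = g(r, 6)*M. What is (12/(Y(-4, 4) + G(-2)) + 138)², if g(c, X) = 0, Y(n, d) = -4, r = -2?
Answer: 18225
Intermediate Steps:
G(M) = 0 (G(M) = -0*M = -5*0 = 0)
(12/(Y(-4, 4) + G(-2)) + 138)² = (12/(-4 + 0) + 138)² = (12/(-4) + 138)² = (-¼*12 + 138)² = (-3 + 138)² = 135² = 18225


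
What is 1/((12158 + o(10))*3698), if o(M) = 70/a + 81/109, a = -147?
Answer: 2289/102916349554 ≈ 2.2241e-8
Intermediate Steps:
o(M) = 611/2289 (o(M) = 70/(-147) + 81/109 = 70*(-1/147) + 81*(1/109) = -10/21 + 81/109 = 611/2289)
1/((12158 + o(10))*3698) = 1/((12158 + 611/2289)*3698) = (1/3698)/(27830273/2289) = (2289/27830273)*(1/3698) = 2289/102916349554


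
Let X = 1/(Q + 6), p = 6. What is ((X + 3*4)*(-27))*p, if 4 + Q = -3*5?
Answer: -25110/13 ≈ -1931.5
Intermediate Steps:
Q = -19 (Q = -4 - 3*5 = -4 - 15 = -19)
X = -1/13 (X = 1/(-19 + 6) = 1/(-13) = -1/13 ≈ -0.076923)
((X + 3*4)*(-27))*p = ((-1/13 + 3*4)*(-27))*6 = ((-1/13 + 12)*(-27))*6 = ((155/13)*(-27))*6 = -4185/13*6 = -25110/13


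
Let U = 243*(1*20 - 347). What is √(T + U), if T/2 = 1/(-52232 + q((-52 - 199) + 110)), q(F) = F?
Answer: I*√217956050546215/52373 ≈ 281.89*I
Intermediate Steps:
U = -79461 (U = 243*(20 - 347) = 243*(-327) = -79461)
T = -2/52373 (T = 2/(-52232 + ((-52 - 199) + 110)) = 2/(-52232 + (-251 + 110)) = 2/(-52232 - 141) = 2/(-52373) = 2*(-1/52373) = -2/52373 ≈ -3.8188e-5)
√(T + U) = √(-2/52373 - 79461) = √(-4161610955/52373) = I*√217956050546215/52373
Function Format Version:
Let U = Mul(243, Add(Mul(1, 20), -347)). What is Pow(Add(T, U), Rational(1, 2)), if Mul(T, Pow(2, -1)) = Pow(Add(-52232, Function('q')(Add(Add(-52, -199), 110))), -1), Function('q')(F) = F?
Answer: Mul(Rational(1, 52373), I, Pow(217956050546215, Rational(1, 2))) ≈ Mul(281.89, I)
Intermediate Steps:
U = -79461 (U = Mul(243, Add(20, -347)) = Mul(243, -327) = -79461)
T = Rational(-2, 52373) (T = Mul(2, Pow(Add(-52232, Add(Add(-52, -199), 110)), -1)) = Mul(2, Pow(Add(-52232, Add(-251, 110)), -1)) = Mul(2, Pow(Add(-52232, -141), -1)) = Mul(2, Pow(-52373, -1)) = Mul(2, Rational(-1, 52373)) = Rational(-2, 52373) ≈ -3.8188e-5)
Pow(Add(T, U), Rational(1, 2)) = Pow(Add(Rational(-2, 52373), -79461), Rational(1, 2)) = Pow(Rational(-4161610955, 52373), Rational(1, 2)) = Mul(Rational(1, 52373), I, Pow(217956050546215, Rational(1, 2)))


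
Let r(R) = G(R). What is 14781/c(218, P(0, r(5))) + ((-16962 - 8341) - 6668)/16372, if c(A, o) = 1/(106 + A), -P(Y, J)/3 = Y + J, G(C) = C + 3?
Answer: 78406196397/16372 ≈ 4.7890e+6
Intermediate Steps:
G(C) = 3 + C
r(R) = 3 + R
P(Y, J) = -3*J - 3*Y (P(Y, J) = -3*(Y + J) = -3*(J + Y) = -3*J - 3*Y)
14781/c(218, P(0, r(5))) + ((-16962 - 8341) - 6668)/16372 = 14781/(1/(106 + 218)) + ((-16962 - 8341) - 6668)/16372 = 14781/(1/324) + (-25303 - 6668)*(1/16372) = 14781/(1/324) - 31971*1/16372 = 14781*324 - 31971/16372 = 4789044 - 31971/16372 = 78406196397/16372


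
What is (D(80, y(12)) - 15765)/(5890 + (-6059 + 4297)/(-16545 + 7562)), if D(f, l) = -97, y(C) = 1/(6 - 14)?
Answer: -71244173/26455816 ≈ -2.6929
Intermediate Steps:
y(C) = -⅛ (y(C) = 1/(-8) = -⅛)
(D(80, y(12)) - 15765)/(5890 + (-6059 + 4297)/(-16545 + 7562)) = (-97 - 15765)/(5890 + (-6059 + 4297)/(-16545 + 7562)) = -15862/(5890 - 1762/(-8983)) = -15862/(5890 - 1762*(-1/8983)) = -15862/(5890 + 1762/8983) = -15862/52911632/8983 = -15862*8983/52911632 = -71244173/26455816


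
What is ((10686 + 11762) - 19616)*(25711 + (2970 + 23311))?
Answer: 147241344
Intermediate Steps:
((10686 + 11762) - 19616)*(25711 + (2970 + 23311)) = (22448 - 19616)*(25711 + 26281) = 2832*51992 = 147241344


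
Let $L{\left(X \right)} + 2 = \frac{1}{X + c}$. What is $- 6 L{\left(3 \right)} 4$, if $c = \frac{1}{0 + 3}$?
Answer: $\frac{204}{5} \approx 40.8$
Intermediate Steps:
$c = \frac{1}{3} \approx 0.33333$
$L{\left(X \right)} = -2 + \frac{1}{\frac{1}{3} + X}$ ($L{\left(X \right)} = -2 + \frac{1}{X + \frac{1}{3}} = -2 + \frac{1}{\frac{1}{3} + X}$)
$- 6 L{\left(3 \right)} 4 = - 6 \frac{1 - 18}{1 + 3 \cdot 3} \cdot 4 = - 6 \frac{1 - 18}{1 + 9} \cdot 4 = - 6 \cdot \frac{1}{10} \left(-17\right) 4 = \left(-6\right) \left(- \frac{17}{10}\right) 4 = \frac{51}{5} \cdot 4 = \frac{204}{5}$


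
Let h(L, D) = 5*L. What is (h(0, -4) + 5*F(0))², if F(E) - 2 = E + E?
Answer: 100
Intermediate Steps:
F(E) = 2 + 2*E (F(E) = 2 + (E + E) = 2 + 2*E)
(h(0, -4) + 5*F(0))² = (5*0 + 5*(2 + 2*0))² = (0 + 5*(2 + 0))² = (0 + 5*2)² = (0 + 10)² = 10² = 100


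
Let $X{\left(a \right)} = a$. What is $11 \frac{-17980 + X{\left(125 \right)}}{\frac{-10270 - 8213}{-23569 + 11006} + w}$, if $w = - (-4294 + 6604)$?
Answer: $\frac{2467436015}{29002047} \approx 85.078$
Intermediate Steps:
$w = -2310$ ($w = \left(-1\right) 2310 = -2310$)
$11 \frac{-17980 + X{\left(125 \right)}}{\frac{-10270 - 8213}{-23569 + 11006} + w} = 11 \frac{-17980 + 125}{\frac{-10270 - 8213}{-23569 + 11006} - 2310} = 11 \left(- \frac{17855}{- \frac{18483}{-12563} - 2310}\right) = 11 \left(- \frac{17855}{\left(-18483\right) \left(- \frac{1}{12563}\right) - 2310}\right) = 11 \left(- \frac{17855}{\frac{18483}{12563} - 2310}\right) = 11 \left(- \frac{17855}{- \frac{29002047}{12563}}\right) = 11 \left(\left(-17855\right) \left(- \frac{12563}{29002047}\right)\right) = 11 \cdot \frac{224312365}{29002047} = \frac{2467436015}{29002047}$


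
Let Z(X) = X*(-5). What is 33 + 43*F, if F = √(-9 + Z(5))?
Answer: 33 + 43*I*√34 ≈ 33.0 + 250.73*I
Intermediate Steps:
Z(X) = -5*X
F = I*√34 (F = √(-9 - 5*5) = √(-9 - 25) = √(-34) = I*√34 ≈ 5.8309*I)
33 + 43*F = 33 + 43*(I*√34) = 33 + 43*I*√34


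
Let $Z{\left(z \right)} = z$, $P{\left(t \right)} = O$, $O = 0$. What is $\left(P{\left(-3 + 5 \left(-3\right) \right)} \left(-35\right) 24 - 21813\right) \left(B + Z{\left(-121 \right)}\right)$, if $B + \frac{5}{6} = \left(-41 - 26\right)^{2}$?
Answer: $- \frac{190522013}{2} \approx -9.5261 \cdot 10^{7}$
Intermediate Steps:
$B = \frac{26929}{6}$ ($B = - \frac{5}{6} + \left(-41 - 26\right)^{2} = - \frac{5}{6} + \left(-67\right)^{2} = - \frac{5}{6} + 4489 = \frac{26929}{6} \approx 4488.2$)
$P{\left(t \right)} = 0$
$\left(P{\left(-3 + 5 \left(-3\right) \right)} \left(-35\right) 24 - 21813\right) \left(B + Z{\left(-121 \right)}\right) = \left(0 \left(-35\right) 24 - 21813\right) \left(\frac{26929}{6} - 121\right) = \left(0 \cdot 24 - 21813\right) \frac{26203}{6} = \left(0 - 21813\right) \frac{26203}{6} = \left(-21813\right) \frac{26203}{6} = - \frac{190522013}{2}$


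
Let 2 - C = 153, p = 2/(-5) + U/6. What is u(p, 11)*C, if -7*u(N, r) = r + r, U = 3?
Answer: 3322/7 ≈ 474.57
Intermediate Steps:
p = ⅒ (p = 2/(-5) + 3/6 = 2*(-⅕) + 3*(⅙) = -⅖ + ½ = ⅒ ≈ 0.10000)
C = -151 (C = 2 - 1*153 = 2 - 153 = -151)
u(N, r) = -2*r/7 (u(N, r) = -(r + r)/7 = -2*r/7)
u(p, 11)*C = -2/7*11*(-151) = -22/7*(-151) = 3322/7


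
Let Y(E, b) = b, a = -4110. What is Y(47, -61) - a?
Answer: 4049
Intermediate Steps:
Y(47, -61) - a = -61 - 1*(-4110) = -61 + 4110 = 4049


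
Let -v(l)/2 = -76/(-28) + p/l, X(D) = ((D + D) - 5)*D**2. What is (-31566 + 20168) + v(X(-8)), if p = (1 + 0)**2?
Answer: -1094729/96 ≈ -11403.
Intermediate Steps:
p = 1 (p = 1**2 = 1)
X(D) = D**2*(-5 + 2*D) (X(D) = (2*D - 5)*D**2 = (-5 + 2*D)*D**2 = D**2*(-5 + 2*D))
v(l) = -38/7 - 2/l (v(l) = -2*(-76/(-28) + 1/l) = -2*(-76*(-1/28) + 1/l) = -2*(19/7 + 1/l) = -38/7 - 2/l)
(-31566 + 20168) + v(X(-8)) = (-31566 + 20168) + (-38/7 - 2*1/(64*(-5 + 2*(-8)))) = -11398 + (-38/7 - 2*1/(64*(-5 - 16))) = -11398 + (-38/7 - 2/(64*(-21))) = -11398 + (-38/7 - 2/(-1344)) = -11398 + (-38/7 - 2*(-1/1344)) = -11398 + (-38/7 + 1/672) = -11398 - 521/96 = -1094729/96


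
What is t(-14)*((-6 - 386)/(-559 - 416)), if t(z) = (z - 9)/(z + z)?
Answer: 322/975 ≈ 0.33026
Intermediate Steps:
t(z) = (-9 + z)/(2*z) (t(z) = (-9 + z)/((2*z)) = (-9 + z)*(1/(2*z)) = (-9 + z)/(2*z))
t(-14)*((-6 - 386)/(-559 - 416)) = ((½)*(-9 - 14)/(-14))*((-6 - 386)/(-559 - 416)) = ((½)*(-1/14)*(-23))*(-392/(-975)) = 23*(-392*(-1/975))/28 = (23/28)*(392/975) = 322/975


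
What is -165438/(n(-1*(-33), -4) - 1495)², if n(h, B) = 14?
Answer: -165438/2193361 ≈ -0.075427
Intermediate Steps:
-165438/(n(-1*(-33), -4) - 1495)² = -165438/(14 - 1495)² = -165438/((-1481)²) = -165438/2193361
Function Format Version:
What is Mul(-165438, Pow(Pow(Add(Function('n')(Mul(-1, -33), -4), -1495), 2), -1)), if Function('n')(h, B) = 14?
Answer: Rational(-165438, 2193361) ≈ -0.075427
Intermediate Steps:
Mul(-165438, Pow(Pow(Add(Function('n')(Mul(-1, -33), -4), -1495), 2), -1)) = Mul(-165438, Pow(Pow(Add(14, -1495), 2), -1)) = Mul(-165438, Pow(Pow(-1481, 2), -1)) = Mul(-165438, Pow(2193361, -1)) = Mul(-165438, Rational(1, 2193361)) = Rational(-165438, 2193361)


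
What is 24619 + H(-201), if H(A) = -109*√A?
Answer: 24619 - 109*I*√201 ≈ 24619.0 - 1545.3*I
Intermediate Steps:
24619 + H(-201) = 24619 - 109*I*√201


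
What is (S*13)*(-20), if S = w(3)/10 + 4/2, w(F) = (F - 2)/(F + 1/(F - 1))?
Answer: -3692/7 ≈ -527.43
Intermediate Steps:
w(F) = (-2 + F)/(F + 1/(-1 + F))
S = 71/35 (S = ((2 + 3**2 - 3*3)/(1 + 3**2 - 1*3))/10 + 4/2 = ((2 + 9 - 9)/(1 + 9 - 3))*(1/10) + 4*(1/2) = (2/7)*(1/10) + 2 = 1/35 + 2 = 71/35 ≈ 2.0286)
(S*13)*(-20) = ((71/35)*13)*(-20) = (923/35)*(-20) = -3692/7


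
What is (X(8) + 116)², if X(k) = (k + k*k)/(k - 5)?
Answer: 19600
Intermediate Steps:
X(k) = (k + k²)/(-5 + k)
(X(8) + 116)² = (8*(1 + 8)/(-5 + 8) + 116)² = (8*9/3 + 116)² = (8*(⅓)*9 + 116)² = (24 + 116)² = 140² = 19600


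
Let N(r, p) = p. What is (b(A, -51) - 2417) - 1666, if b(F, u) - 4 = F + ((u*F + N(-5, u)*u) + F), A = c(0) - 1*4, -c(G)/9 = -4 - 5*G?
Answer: -3046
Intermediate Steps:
c(G) = 36 + 45*G (c(G) = -9*(-4 - 5*G) = 36 + 45*G)
A = 32 (A = (36 + 45*0) - 1*4 = (36 + 0) - 4 = 36 - 4 = 32)
b(F, u) = 4 + u² + 2*F + F*u (b(F, u) = 4 + (F + ((u*F + u*u) + F)) = 4 + (F + ((F*u + u²) + F)) = 4 + (F + ((u² + F*u) + F)) = 4 + (F + (F + u² + F*u)) = 4 + (u² + 2*F + F*u) = 4 + u² + 2*F + F*u)
(b(A, -51) - 2417) - 1666 = ((4 + (-51)² + 2*32 + 32*(-51)) - 2417) - 1666 = ((4 + 2601 + 64 - 1632) - 2417) - 1666 = (1037 - 2417) - 1666 = -1380 - 1666 = -3046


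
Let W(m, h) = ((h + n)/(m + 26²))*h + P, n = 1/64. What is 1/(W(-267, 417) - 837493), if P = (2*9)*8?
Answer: -26176/21907318111 ≈ -1.1949e-6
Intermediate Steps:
n = 1/64 ≈ 0.015625
P = 144 (P = 18*8 = 144)
W(m, h) = 144 + h*(1/64 + h)/(676 + m) (W(m, h) = ((h + 1/64)/(m + 26²))*h + 144 = ((1/64 + h)/(m + 676))*h + 144 = ((1/64 + h)/(676 + m))*h + 144 = h*(1/64 + h)/(676 + m) + 144 = 144 + h*(1/64 + h)/(676 + m))
1/(W(-267, 417) - 837493) = 1/((97344 + 417² + 144*(-267) + (1/64)*417)/(676 - 267) - 837493) = 1/((97344 + 173889 - 38448 + 417/64)/409 - 837493) = 1/((1/409)*(14898657/64) - 837493) = 1/(14898657/26176 - 837493) = 1/(-21907318111/26176) = -26176/21907318111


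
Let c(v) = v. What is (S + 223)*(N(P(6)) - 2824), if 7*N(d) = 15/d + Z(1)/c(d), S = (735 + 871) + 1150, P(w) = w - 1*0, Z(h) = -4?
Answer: -117766821/14 ≈ -8.4119e+6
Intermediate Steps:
P(w) = w (P(w) = w + 0 = w)
S = 2756 (S = 1606 + 1150 = 2756)
N(d) = 11/(7*d) (N(d) = (15/d - 4/d)/7 = (11/d)/7 = 11/(7*d))
(S + 223)*(N(P(6)) - 2824) = (2756 + 223)*((11/7)/6 - 2824) = 2979*((11/7)*(⅙) - 2824) = 2979*(11/42 - 2824) = 2979*(-118597/42) = -117766821/14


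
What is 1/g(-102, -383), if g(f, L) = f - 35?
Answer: -1/137 ≈ -0.0072993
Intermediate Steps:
g(f, L) = -35 + f
1/g(-102, -383) = 1/(-35 - 102) = 1/(-137) = -1/137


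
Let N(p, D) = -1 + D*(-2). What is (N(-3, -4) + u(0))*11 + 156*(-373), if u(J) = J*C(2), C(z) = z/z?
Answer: -58111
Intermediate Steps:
C(z) = 1
u(J) = J (u(J) = J*1 = J)
N(p, D) = -1 - 2*D
(N(-3, -4) + u(0))*11 + 156*(-373) = ((-1 - 2*(-4)) + 0)*11 + 156*(-373) = ((-1 + 8) + 0)*11 - 58188 = (7 + 0)*11 - 58188 = 7*11 - 58188 = 77 - 58188 = -58111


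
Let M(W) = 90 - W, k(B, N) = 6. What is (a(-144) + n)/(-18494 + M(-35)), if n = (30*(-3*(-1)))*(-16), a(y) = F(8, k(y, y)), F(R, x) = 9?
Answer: 159/2041 ≈ 0.077903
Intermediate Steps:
a(y) = 9
n = -1440 (n = (30*3)*(-16) = 90*(-16) = -1440)
(a(-144) + n)/(-18494 + M(-35)) = (9 - 1440)/(-18494 + (90 - 1*(-35))) = -1431/(-18494 + (90 + 35)) = -1431/(-18494 + 125) = -1431/(-18369) = -1431*(-1/18369) = 159/2041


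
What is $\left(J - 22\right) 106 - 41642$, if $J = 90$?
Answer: $-34434$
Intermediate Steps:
$\left(J - 22\right) 106 - 41642 = \left(90 - 22\right) 106 - 41642 = 68 \cdot 106 - 41642 = 7208 - 41642 = -34434$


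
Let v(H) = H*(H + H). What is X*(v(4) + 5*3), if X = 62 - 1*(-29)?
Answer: 4277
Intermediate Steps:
X = 91 (X = 62 + 29 = 91)
v(H) = 2*H² (v(H) = H*(2*H) = 2*H²)
X*(v(4) + 5*3) = 91*(2*4² + 5*3) = 91*(2*16 + 15) = 91*(32 + 15) = 91*47 = 4277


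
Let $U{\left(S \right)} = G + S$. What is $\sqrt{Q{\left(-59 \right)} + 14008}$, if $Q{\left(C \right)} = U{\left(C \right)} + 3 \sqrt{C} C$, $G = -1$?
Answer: $\sqrt{13948 - 177 i \sqrt{59}} \approx 118.24 - 5.7491 i$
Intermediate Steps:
$U{\left(S \right)} = -1 + S$
$Q{\left(C \right)} = -1 + C + 3 C^{\frac{3}{2}}$ ($Q{\left(C \right)} = \left(-1 + C\right) + 3 \sqrt{C} C = \left(-1 + C\right) + 3 C^{\frac{3}{2}} = -1 + C + 3 C^{\frac{3}{2}}$)
$\sqrt{Q{\left(-59 \right)} + 14008} = \sqrt{\left(-1 - 59 + 3 \left(-59\right)^{\frac{3}{2}}\right) + 14008} = \sqrt{\left(-1 - 59 + 3 \left(- 59 i \sqrt{59}\right)\right) + 14008} = \sqrt{\left(-1 - 59 - 177 i \sqrt{59}\right) + 14008} = \sqrt{\left(-60 - 177 i \sqrt{59}\right) + 14008} = \sqrt{13948 - 177 i \sqrt{59}}$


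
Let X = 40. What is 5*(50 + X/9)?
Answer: 2450/9 ≈ 272.22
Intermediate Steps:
5*(50 + X/9) = 5*(50 + 40/9) = 5*(490/9) = 2450/9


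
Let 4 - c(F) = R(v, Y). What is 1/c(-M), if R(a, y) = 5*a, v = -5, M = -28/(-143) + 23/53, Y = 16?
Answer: 1/29 ≈ 0.034483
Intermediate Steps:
M = 4773/7579 (M = -28*(-1/143) + 23*(1/53) = 28/143 + 23/53 = 4773/7579 ≈ 0.62977)
c(F) = 29 (c(F) = 4 - 5*(-5) = 4 - 1*(-25) = 4 + 25 = 29)
1/c(-M) = 1/29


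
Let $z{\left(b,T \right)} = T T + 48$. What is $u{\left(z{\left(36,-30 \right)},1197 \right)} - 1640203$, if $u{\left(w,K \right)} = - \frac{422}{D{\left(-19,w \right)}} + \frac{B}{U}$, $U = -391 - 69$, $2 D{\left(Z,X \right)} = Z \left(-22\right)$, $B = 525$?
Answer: $- \frac{31537884053}{19228} \approx -1.6402 \cdot 10^{6}$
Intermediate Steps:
$D{\left(Z,X \right)} = - 11 Z$ ($D{\left(Z,X \right)} = \frac{Z \left(-22\right)}{2} = \frac{\left(-22\right) Z}{2} = - 11 Z$)
$U = -460$
$z{\left(b,T \right)} = 48 + T^{2}$ ($z{\left(b,T \right)} = T^{2} + 48 = 48 + T^{2}$)
$u{\left(w,K \right)} = - \frac{60769}{19228}$ ($u{\left(w,K \right)} = - \frac{422}{\left(-11\right) \left(-19\right)} + \frac{525}{-460} = - \frac{422}{209} + 525 \left(- \frac{1}{460}\right) = \left(-422\right) \frac{1}{209} - \frac{105}{92} = - \frac{422}{209} - \frac{105}{92} = - \frac{60769}{19228}$)
$u{\left(z{\left(36,-30 \right)},1197 \right)} - 1640203 = - \frac{60769}{19228} - 1640203 = - \frac{31537884053}{19228}$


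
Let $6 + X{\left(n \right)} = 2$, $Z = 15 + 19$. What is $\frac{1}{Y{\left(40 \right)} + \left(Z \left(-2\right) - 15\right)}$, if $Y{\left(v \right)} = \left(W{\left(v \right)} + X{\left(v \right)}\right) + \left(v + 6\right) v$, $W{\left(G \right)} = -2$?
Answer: $\frac{1}{1751} \approx 0.0005711$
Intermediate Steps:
$Z = 34$
$X{\left(n \right)} = -4$ ($X{\left(n \right)} = -6 + 2 = -4$)
$Y{\left(v \right)} = -6 + v \left(6 + v\right)$ ($Y{\left(v \right)} = \left(-2 - 4\right) + \left(v + 6\right) v = -6 + \left(6 + v\right) v = -6 + v \left(6 + v\right)$)
$\frac{1}{Y{\left(40 \right)} + \left(Z \left(-2\right) - 15\right)} = \frac{1}{\left(-6 + 40^{2} + 6 \cdot 40\right) + \left(34 \left(-2\right) - 15\right)} = \frac{1}{\left(-6 + 1600 + 240\right) - 83} = \frac{1}{1834 - 83} = \frac{1}{1751}$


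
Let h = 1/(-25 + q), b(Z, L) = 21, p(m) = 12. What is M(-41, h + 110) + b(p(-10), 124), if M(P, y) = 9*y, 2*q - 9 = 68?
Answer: 3035/3 ≈ 1011.7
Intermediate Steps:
q = 77/2 (q = 9/2 + (½)*68 = 9/2 + 34 = 77/2 ≈ 38.500)
h = 2/27 (h = 1/(-25 + 77/2) = 1/(27/2) = 2/27 ≈ 0.074074)
M(-41, h + 110) + b(p(-10), 124) = 9*(2/27 + 110) + 21 = 9*(2972/27) + 21 = 2972/3 + 21 = 3035/3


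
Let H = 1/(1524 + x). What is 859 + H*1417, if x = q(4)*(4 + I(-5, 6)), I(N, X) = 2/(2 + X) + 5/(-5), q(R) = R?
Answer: 1321700/1537 ≈ 859.92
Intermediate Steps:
I(N, X) = -1 + 2/(2 + X) (I(N, X) = 2/(2 + X) + 5*(-1/5) = 2/(2 + X) - 1 = -1 + 2/(2 + X))
x = 13 (x = 4*(4 - 1*6/(2 + 6)) = 4*(4 - 1*6/8) = 4*(4 - 1*6*1/8) = 4*(4 - 3/4) = 4*(13/4) = 13)
H = 1/1537 (H = 1/(1524 + 13) = 1/1537 ≈ 0.00065062)
859 + H*1417 = 859 + (1/1537)*1417 = 859 + 1417/1537 = 1321700/1537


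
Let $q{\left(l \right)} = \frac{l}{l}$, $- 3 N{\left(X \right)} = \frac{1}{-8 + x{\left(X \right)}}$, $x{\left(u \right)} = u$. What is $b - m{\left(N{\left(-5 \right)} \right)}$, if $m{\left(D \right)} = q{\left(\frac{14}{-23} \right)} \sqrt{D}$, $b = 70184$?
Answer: $70184 - \frac{\sqrt{39}}{39} \approx 70184.0$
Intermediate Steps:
$N{\left(X \right)} = - \frac{1}{3 \left(-8 + X\right)}$
$q{\left(l \right)} = 1$
$m{\left(D \right)} = \sqrt{D}$ ($m{\left(D \right)} = 1 \sqrt{D} = \sqrt{D}$)
$b - m{\left(N{\left(-5 \right)} \right)} = 70184 - \sqrt{- \frac{1}{-24 + 3 \left(-5\right)}} = 70184 - \sqrt{- \frac{1}{-24 - 15}} = 70184 - \sqrt{- \frac{1}{-39}} = 70184 - \sqrt{\left(-1\right) \left(- \frac{1}{39}\right)} = 70184 - \sqrt{\frac{1}{39}} = 70184 - \frac{\sqrt{39}}{39}$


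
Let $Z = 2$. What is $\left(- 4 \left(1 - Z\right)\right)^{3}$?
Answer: $64$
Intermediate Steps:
$\left(- 4 \left(1 - Z\right)\right)^{3} = \left(- 4 \left(1 - 2\right)\right)^{3} = \left(\left(-4\right) \left(-1\right)\right)^{3} = 4^{3} = 64$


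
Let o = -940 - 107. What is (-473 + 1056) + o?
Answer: -464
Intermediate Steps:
o = -1047
(-473 + 1056) + o = (-473 + 1056) - 1047 = 583 - 1047 = -464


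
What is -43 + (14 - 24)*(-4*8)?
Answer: 277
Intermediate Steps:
-43 + (14 - 24)*(-4*8) = -43 - 10*(-32) = -43 + 320 = 277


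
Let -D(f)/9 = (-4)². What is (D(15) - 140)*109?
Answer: -30956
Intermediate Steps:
D(f) = -144 (D(f) = -9*(-4)² = -9*16 = -144)
(D(15) - 140)*109 = (-144 - 140)*109 = -284*109 = -30956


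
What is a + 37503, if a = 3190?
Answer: 40693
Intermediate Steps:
a + 37503 = 3190 + 37503 = 40693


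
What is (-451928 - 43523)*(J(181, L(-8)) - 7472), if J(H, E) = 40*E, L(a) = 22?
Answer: 3266012992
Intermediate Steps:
(-451928 - 43523)*(J(181, L(-8)) - 7472) = (-451928 - 43523)*(40*22 - 7472) = -495451*(880 - 7472) = -495451*(-6592) = 3266012992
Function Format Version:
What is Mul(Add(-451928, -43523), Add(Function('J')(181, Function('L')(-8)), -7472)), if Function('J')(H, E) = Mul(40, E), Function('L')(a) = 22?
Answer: 3266012992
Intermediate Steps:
Mul(Add(-451928, -43523), Add(Function('J')(181, Function('L')(-8)), -7472)) = Mul(Add(-451928, -43523), Add(Mul(40, 22), -7472)) = Mul(-495451, Add(880, -7472)) = Mul(-495451, -6592) = 3266012992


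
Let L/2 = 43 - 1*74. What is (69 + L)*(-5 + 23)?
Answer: 126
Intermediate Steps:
L = -62 (L = 2*(43 - 1*74) = 2*(43 - 74) = 2*(-31) = -62)
(69 + L)*(-5 + 23) = (69 - 62)*(-5 + 23) = 7*18 = 126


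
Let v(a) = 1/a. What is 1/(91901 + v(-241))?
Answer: 241/22148140 ≈ 1.0881e-5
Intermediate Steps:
1/(91901 + v(-241)) = 1/(91901 + 1/(-241)) = 1/(91901 - 1/241) = 1/(22148140/241) = 241/22148140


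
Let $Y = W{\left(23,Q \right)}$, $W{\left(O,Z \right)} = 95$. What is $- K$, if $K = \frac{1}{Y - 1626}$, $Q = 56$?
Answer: $\frac{1}{1531} \approx 0.00065317$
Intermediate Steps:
$Y = 95$
$K = - \frac{1}{1531}$ ($K = \frac{1}{95 - 1626} = \frac{1}{-1531} = - \frac{1}{1531} \approx -0.00065317$)
$- K = \left(-1\right) \left(- \frac{1}{1531}\right) = \frac{1}{1531}$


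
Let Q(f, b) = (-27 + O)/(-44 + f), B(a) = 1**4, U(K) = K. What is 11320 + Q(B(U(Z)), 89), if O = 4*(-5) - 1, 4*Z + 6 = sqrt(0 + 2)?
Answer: 486808/43 ≈ 11321.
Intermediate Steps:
Z = -3/2 + sqrt(2)/4 (Z = -3/2 + sqrt(0 + 2)/4 = -3/2 + sqrt(2)/4 ≈ -1.1464)
O = -21 (O = -20 - 1 = -21)
B(a) = 1
Q(f, b) = -48/(-44 + f) (Q(f, b) = (-27 - 21)/(-44 + f) = -48/(-44 + f))
11320 + Q(B(U(Z)), 89) = 11320 - 48/(-44 + 1) = 11320 - 48/(-43) = 11320 - 48*(-1/43) = 11320 + 48/43 = 486808/43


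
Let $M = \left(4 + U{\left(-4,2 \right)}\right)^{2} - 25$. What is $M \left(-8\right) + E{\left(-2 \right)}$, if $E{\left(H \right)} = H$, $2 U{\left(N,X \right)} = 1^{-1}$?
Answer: $36$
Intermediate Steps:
$U{\left(N,X \right)} = \frac{1}{2}$ ($U{\left(N,X \right)} = \frac{1}{2 \cdot 1} = \frac{1}{2} \cdot 1 = \frac{1}{2}$)
$M = - \frac{19}{4}$ ($M = \left(4 + \frac{1}{2}\right)^{2} - 25 = \left(\frac{9}{2}\right)^{2} - 25 = \frac{81}{4} - 25 = - \frac{19}{4} \approx -4.75$)
$M \left(-8\right) + E{\left(-2 \right)} = \left(- \frac{19}{4}\right) \left(-8\right) - 2 = 38 - 2 = 36$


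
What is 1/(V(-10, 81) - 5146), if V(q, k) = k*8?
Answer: -1/4498 ≈ -0.00022232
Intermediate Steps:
V(q, k) = 8*k
1/(V(-10, 81) - 5146) = 1/(8*81 - 5146) = 1/(648 - 5146) = 1/(-4498) = -1/4498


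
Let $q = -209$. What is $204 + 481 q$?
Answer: $-100325$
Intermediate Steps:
$204 + 481 q = 204 + 481 \left(-209\right) = 204 - 100529 = -100325$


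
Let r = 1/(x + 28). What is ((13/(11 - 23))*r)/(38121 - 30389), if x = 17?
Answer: -13/4175280 ≈ -3.1136e-6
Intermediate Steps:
r = 1/45 (r = 1/(17 + 28) = 1/45 ≈ 0.022222)
((13/(11 - 23))*r)/(38121 - 30389) = ((13/(11 - 23))*(1/45))/(38121 - 30389) = ((13/(-12))*(1/45))/7732 = (-1/12*13*(1/45))*(1/7732) = -13/12*1/45*(1/7732) = -13/540*1/7732 = -13/4175280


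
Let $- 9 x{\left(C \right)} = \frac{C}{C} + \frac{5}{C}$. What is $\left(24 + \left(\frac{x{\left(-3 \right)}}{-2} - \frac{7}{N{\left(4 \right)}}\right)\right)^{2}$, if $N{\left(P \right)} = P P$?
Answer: $\frac{103286569}{186624} \approx 553.45$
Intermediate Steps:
$x{\left(C \right)} = - \frac{1}{9} - \frac{5}{9 C}$ ($x{\left(C \right)} = - \frac{\frac{C}{C} + \frac{5}{C}}{9} = - \frac{1 + \frac{5}{C}}{9} = - \frac{1}{9} - \frac{5}{9 C}$)
$N{\left(P \right)} = P^{2}$
$\left(24 + \left(\frac{x{\left(-3 \right)}}{-2} - \frac{7}{N{\left(4 \right)}}\right)\right)^{2} = \left(24 + \left(\frac{\frac{1}{9} \frac{1}{-3} \left(-5 - -3\right)}{-2} - \frac{7}{4^{2}}\right)\right)^{2} = \left(24 - \left(\frac{7}{16} - \frac{1}{9} \left(- \frac{1}{3}\right) \left(-5 + 3\right) \left(- \frac{1}{2}\right)\right)\right)^{2} = \left(24 - \left(\frac{7}{16} - \frac{1}{9} \left(- \frac{1}{3}\right) \left(-2\right) \left(- \frac{1}{2}\right)\right)\right)^{2} = \left(24 + \left(\frac{2}{27} \left(- \frac{1}{2}\right) - \frac{7}{16}\right)\right)^{2} = \left(24 - \frac{205}{432}\right)^{2} = \left(\frac{10163}{432}\right)^{2} = \frac{103286569}{186624}$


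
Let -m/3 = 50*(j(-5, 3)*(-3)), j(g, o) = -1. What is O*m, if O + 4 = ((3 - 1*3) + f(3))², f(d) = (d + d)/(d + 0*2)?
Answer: 0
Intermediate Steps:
f(d) = 2 (f(d) = (2*d)/(d + 0) = (2*d)/d = 2)
m = -450 (m = -150*(-1*(-3)) = -150*3 = -3*150 = -450)
O = 0 (O = -4 + ((3 - 1*3) + 2)² = -4 + ((3 - 3) + 2)² = -4 + (0 + 2)² = -4 + 2² = -4 + 4 = 0)
O*m = 0*(-450) = 0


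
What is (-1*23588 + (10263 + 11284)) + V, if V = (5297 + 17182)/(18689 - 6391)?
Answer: -25077739/12298 ≈ -2039.2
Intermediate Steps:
V = 22479/12298 ≈ 1.8279
(-1*23588 + (10263 + 11284)) + V = (-1*23588 + (10263 + 11284)) + 22479/12298 = (-23588 + 21547) + 22479/12298 = -2041 + 22479/12298 = -25077739/12298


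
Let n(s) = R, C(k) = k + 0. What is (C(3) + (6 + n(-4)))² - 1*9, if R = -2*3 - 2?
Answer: -8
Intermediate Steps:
C(k) = k
R = -8 (R = -6 - 2 = -8)
n(s) = -8
(C(3) + (6 + n(-4)))² - 1*9 = (3 + (6 - 8))² - 1*9 = (3 - 2)² - 9 = 1² - 9 = 1 - 9 = -8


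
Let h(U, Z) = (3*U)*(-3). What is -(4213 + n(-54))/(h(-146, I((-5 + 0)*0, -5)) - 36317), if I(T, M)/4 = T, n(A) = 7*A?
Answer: 3835/35003 ≈ 0.10956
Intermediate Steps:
I(T, M) = 4*T
h(U, Z) = -9*U
-(4213 + n(-54))/(h(-146, I((-5 + 0)*0, -5)) - 36317) = -(4213 + 7*(-54))/(-9*(-146) - 36317) = -(4213 - 378)/(1314 - 36317) = -3835/(-35003) = -3835*(-1)/35003 = -1*(-3835/35003) = 3835/35003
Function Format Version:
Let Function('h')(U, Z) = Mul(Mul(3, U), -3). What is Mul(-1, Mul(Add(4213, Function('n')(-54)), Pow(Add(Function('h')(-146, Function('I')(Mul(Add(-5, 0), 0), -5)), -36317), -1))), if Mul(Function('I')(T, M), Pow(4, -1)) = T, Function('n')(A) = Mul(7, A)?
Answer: Rational(3835, 35003) ≈ 0.10956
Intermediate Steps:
Function('I')(T, M) = Mul(4, T)
Function('h')(U, Z) = Mul(-9, U)
Mul(-1, Mul(Add(4213, Function('n')(-54)), Pow(Add(Function('h')(-146, Function('I')(Mul(Add(-5, 0), 0), -5)), -36317), -1))) = Mul(-1, Mul(Add(4213, Mul(7, -54)), Pow(Add(Mul(-9, -146), -36317), -1))) = Mul(-1, Mul(Add(4213, -378), Pow(Add(1314, -36317), -1))) = Mul(-1, Mul(3835, Pow(-35003, -1))) = Mul(-1, Mul(3835, Rational(-1, 35003))) = Mul(-1, Rational(-3835, 35003)) = Rational(3835, 35003)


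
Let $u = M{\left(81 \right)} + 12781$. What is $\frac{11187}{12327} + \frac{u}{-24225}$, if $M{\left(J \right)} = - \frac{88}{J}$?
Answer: $\frac{3063611168}{8062782525} \approx 0.37997$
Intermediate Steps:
$u = \frac{1035173}{81}$ ($u = - \frac{88}{81} + 12781 = \frac{1035173}{81} \approx 12780.0$)
$\frac{11187}{12327} + \frac{u}{-24225} = \frac{11187}{12327} + \frac{1035173}{81 \left(-24225\right)} = 11187 \cdot \frac{1}{12327} + \frac{1035173}{81} \left(- \frac{1}{24225}\right) = \frac{3729}{4109} - \frac{1035173}{1962225} = \frac{3063611168}{8062782525}$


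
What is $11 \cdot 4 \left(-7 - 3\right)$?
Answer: $-440$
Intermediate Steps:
$11 \cdot 4 \left(-7 - 3\right) = 44 \left(-10\right) = -440$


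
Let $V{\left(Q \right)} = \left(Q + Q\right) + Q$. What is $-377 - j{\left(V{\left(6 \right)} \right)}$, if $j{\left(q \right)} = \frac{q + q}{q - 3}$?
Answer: $- \frac{1897}{5} \approx -379.4$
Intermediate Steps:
$V{\left(Q \right)} = 3 Q$ ($V{\left(Q \right)} = 2 Q + Q = 3 Q$)
$j{\left(q \right)} = \frac{2 q}{-3 + q}$
$-377 - j{\left(V{\left(6 \right)} \right)} = -377 - \frac{2 \cdot 3 \cdot 6}{-3 + 3 \cdot 6} = -377 - 2 \cdot 18 \frac{1}{-3 + 18} = -377 - 2 \cdot 18 \cdot \frac{1}{15} = -377 - \frac{12}{5} = - \frac{1897}{5}$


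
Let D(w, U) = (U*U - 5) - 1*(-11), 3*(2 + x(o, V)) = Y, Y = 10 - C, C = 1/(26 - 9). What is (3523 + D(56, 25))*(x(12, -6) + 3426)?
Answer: 726090122/51 ≈ 1.4237e+7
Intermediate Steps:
C = 1/17 ≈ 0.058824
Y = 169/17 (Y = 10 - 1*1/17 = 10 - 1/17 = 169/17 ≈ 9.9412)
x(o, V) = 67/51 (x(o, V) = -2 + (⅓)*(169/17) = -2 + 169/51 = 67/51)
D(w, U) = 6 + U² (D(w, U) = (U² - 5) + 11 = (-5 + U²) + 11 = 6 + U²)
(3523 + D(56, 25))*(x(12, -6) + 3426) = (3523 + (6 + 25²))*(67/51 + 3426) = (3523 + (6 + 625))*(174793/51) = (3523 + 631)*(174793/51) = 4154*(174793/51) = 726090122/51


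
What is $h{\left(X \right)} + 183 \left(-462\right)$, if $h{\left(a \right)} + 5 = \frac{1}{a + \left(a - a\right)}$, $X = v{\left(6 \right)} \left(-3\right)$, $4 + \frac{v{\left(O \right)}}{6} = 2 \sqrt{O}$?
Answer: $- \frac{3043837}{36} - \frac{\sqrt{6}}{72} \approx -84551.0$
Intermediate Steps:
$v{\left(O \right)} = -24 + 12 \sqrt{O}$ ($v{\left(O \right)} = -24 + 6 \cdot 2 \sqrt{O} = -24 + 12 \sqrt{O}$)
$X = 72 - 36 \sqrt{6}$ ($X = \left(-24 + 12 \sqrt{6}\right) \left(-3\right) = 72 - 36 \sqrt{6} \approx -16.182$)
$h{\left(a \right)} = -5 + \frac{1}{a}$ ($h{\left(a \right)} = -5 + \frac{1}{a + \left(a - a\right)} = -5 + \frac{1}{a + 0} = -5 + \frac{1}{a}$)
$h{\left(X \right)} + 183 \left(-462\right) = \left(-5 + \frac{1}{72 - 36 \sqrt{6}}\right) + 183 \left(-462\right) = \left(-5 + \frac{1}{72 - 36 \sqrt{6}}\right) - 84546 = -84551 + \frac{1}{72 - 36 \sqrt{6}}$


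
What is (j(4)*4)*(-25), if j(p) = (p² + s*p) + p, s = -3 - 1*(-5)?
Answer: -2800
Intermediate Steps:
s = 2 (s = -3 + 5 = 2)
j(p) = p² + 3*p (j(p) = (p² + 2*p) + p = p² + 3*p)
(j(4)*4)*(-25) = ((4*(3 + 4))*4)*(-25) = ((4*7)*4)*(-25) = (28*4)*(-25) = 112*(-25) = -2800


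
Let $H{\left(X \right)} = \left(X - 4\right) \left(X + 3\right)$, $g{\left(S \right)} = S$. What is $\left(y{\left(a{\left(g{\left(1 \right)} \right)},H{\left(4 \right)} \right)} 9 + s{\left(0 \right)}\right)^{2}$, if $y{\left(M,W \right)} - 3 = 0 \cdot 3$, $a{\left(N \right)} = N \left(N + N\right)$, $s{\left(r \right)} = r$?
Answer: $729$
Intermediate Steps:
$H{\left(X \right)} = \left(-4 + X\right) \left(3 + X\right)$
$a{\left(N \right)} = 2 N^{2}$ ($a{\left(N \right)} = N 2 N = 2 N^{2}$)
$y{\left(M,W \right)} = 3$ ($y{\left(M,W \right)} = 3 + 0 \cdot 3 = 3 + 0 = 3$)
$\left(y{\left(a{\left(g{\left(1 \right)} \right)},H{\left(4 \right)} \right)} 9 + s{\left(0 \right)}\right)^{2} = \left(3 \cdot 9 + 0\right)^{2} = \left(27 + 0\right)^{2} = 27^{2} = 729$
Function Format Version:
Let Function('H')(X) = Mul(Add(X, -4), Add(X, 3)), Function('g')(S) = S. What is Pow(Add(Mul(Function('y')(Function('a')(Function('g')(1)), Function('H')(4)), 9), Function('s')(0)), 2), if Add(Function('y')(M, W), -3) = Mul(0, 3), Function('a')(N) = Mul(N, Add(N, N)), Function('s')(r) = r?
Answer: 729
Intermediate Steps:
Function('H')(X) = Mul(Add(-4, X), Add(3, X))
Function('a')(N) = Mul(2, Pow(N, 2)) (Function('a')(N) = Mul(N, Mul(2, N)) = Mul(2, Pow(N, 2)))
Function('y')(M, W) = 3 (Function('y')(M, W) = Add(3, Mul(0, 3)) = Add(3, 0) = 3)
Pow(Add(Mul(Function('y')(Function('a')(Function('g')(1)), Function('H')(4)), 9), Function('s')(0)), 2) = Pow(Add(Mul(3, 9), 0), 2) = Pow(Add(27, 0), 2) = Pow(27, 2) = 729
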